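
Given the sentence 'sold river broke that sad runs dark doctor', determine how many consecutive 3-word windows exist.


Word trigrams from [8] words:
  Trigram 1: (sold river broke)
  Trigram 2: (river broke that)
  Trigram 3: (broke that sad)
  Trigram 4: (that sad runs)
  Trigram 5: (sad runs dark)
  Trigram 6: (runs dark doctor)
Total word trigrams: 8 - 2 = 6

6


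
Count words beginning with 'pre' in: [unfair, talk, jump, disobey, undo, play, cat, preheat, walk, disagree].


Checking each word for prefix 'pre':
  'unfair' -> no (count: 0)
  'talk' -> no (count: 0)
  'jump' -> no (count: 0)
  'disobey' -> no (count: 0)
  'undo' -> no (count: 0)
  'play' -> no (count: 0)
  'cat' -> no (count: 0)
  'preheat' -> YES, starts with 'pre' (count: 1)
  'walk' -> no (count: 1)
  'disagree' -> no (count: 1)
Total with prefix 'pre': 1

1


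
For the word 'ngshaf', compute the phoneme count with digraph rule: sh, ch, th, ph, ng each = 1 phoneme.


Parsing 'ngshaf' greedily, digraphs first:
  'ng' -> digraph (1 consonant phoneme) (phonemes so far: 1)
  'sh' -> digraph (1 consonant phoneme) (phonemes so far: 2)
  'a' -> vowel phoneme (phonemes so far: 3)
  'f' -> consonant phoneme (phonemes so far: 4)
Total phonemes: 4

4


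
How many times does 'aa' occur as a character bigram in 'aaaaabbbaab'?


Scanning 'aaaaabbbaab' for bigram 'aa':
  Position 0: 'aa' -> MATCH
  Position 1: 'aa' -> MATCH
  Position 2: 'aa' -> MATCH
  Position 3: 'aa' -> MATCH
  Position 4: 'ab' -> no
  Position 5: 'bb' -> no
  Position 6: 'bb' -> no
  Position 7: 'ba' -> no
  Position 8: 'aa' -> MATCH
  Position 9: 'ab' -> no
Total matches: 5

5


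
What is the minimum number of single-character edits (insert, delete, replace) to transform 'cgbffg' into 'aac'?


Building DP table for s1='cgbffg' (len 6) and s2='aac' (len 3):
       a  a  c
    0  1  2  3
  c 1  1  2  2
  g 2  2  2  3
  b 3  3  3  3
  f 4  4  4  4
  f 5  5  5  5
  g 6  6  6  6
Edit distance = dp[6][3] = 6

6


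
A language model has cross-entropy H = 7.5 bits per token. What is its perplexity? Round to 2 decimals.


Perplexity formula: PP = 2^H
H = 7.5
PP = 2^7.5
Decompose: 2^7.5 = 2^7 * 2^0.5 = 2^7 * sqrt(2)
2^7 = 128, sqrt(2) ~ 1.4142136
PP ~ 128 * 1.4142136 = 181.0193408
Rounded to 2 decimals: 181.02

181.02


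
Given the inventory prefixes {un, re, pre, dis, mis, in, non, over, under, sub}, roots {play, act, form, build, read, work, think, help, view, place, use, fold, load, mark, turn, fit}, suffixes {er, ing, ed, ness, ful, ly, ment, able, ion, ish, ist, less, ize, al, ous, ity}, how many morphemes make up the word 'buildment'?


Segmenting 'buildment' against the inventory:
  'build' -> root (morpheme 1)
  'ment' -> suffix (morpheme 2)
Total morphemes: 2

2


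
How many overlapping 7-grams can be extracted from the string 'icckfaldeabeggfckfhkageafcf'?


String 'icckfaldeabeggfckfhkageafcf' has length L = 27.
Number of overlapping n-grams = L - n + 1
Substituting: 27 - 7 + 1 = 21

21


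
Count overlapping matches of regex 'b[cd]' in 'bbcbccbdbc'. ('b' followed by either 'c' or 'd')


Pattern: b[cd] means 'b' followed by either 'c' or 'd'.
Scanning 'bbcbccbdbc' position-by-position:
  Pos 0: window 'bb' -> no
  Pos 1: window 'bc' -> MATCH
  Pos 2: window 'cb' -> no
  Pos 3: window 'bc' -> MATCH
  Pos 4: window 'cc' -> no
  Pos 5: window 'cb' -> no
  Pos 6: window 'bd' -> MATCH
  Pos 7: window 'db' -> no
  Pos 8: window 'bc' -> MATCH
  Pos 9: window 'c' -> no
Total matches: 4

4


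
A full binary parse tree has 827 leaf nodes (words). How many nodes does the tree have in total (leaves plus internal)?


Leaf nodes (terminals): 827
Internal nodes = n - 1 = 827 - 1 = 826
Total = leaves + internal = 827 + 826 = 1653

1653


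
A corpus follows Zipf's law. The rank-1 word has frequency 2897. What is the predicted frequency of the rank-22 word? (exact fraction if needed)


Zipf's law: freq(rank) = f1 / rank
f1 = 2897, rank = 22
freq = 2897 / 22
GCD(2897, 22) = 1
Simplified: 2897/22

2897/22


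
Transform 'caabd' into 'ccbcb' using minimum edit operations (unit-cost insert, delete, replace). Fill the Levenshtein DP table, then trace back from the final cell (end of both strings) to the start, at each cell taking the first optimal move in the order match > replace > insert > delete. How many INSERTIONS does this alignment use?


Edit distance = 4. Backtracking from cell (5, 5) with preference match > replace > insert > delete,
then listing the resulting alignment 'caabd' -> 'ccbcb' left to right:
  Step 1: keep 'c'
  Step 2: replace a->c
  Step 3: replace a->b
  Step 4: replace b->c
  Step 5: replace d->b
Total insertions: 0

0


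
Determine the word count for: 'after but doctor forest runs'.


Counting words by splitting on spaces:
  Word 1: 'after'
  Word 2: 'but'
  Word 3: 'doctor'
  Word 4: 'forest'
  Word 5: 'runs'
Total words: 5

5


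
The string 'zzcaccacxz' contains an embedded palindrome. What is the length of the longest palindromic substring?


Scanning 'zzcaccacxz' for palindromic substrings.
Substring at positions 2-7: 'caccac'.
Check: reverse('caccac') = 'caccac' -> palindrome confirmed.
Neighbouring characters ('z' / 'x') break symmetry, so it cannot extend further.
No longer palindromic substring exists; longest length = 6

6


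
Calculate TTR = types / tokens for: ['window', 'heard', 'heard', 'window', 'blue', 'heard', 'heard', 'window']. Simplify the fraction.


Tokens: 8
Unique types: ('blue', 'heard', 'window') = 3
TTR = 3/8
Already in lowest terms.

3/8


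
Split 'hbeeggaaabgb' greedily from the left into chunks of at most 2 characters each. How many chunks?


'hbeeggaaabgb' has 12 characters.
Chunking with max size 2:
  Chunk 1: 'hb' (positions 0-1)
  Chunk 2: 'ee' (positions 2-3)
  Chunk 3: 'gg' (positions 4-5)
  Chunk 4: 'aa' (positions 6-7)
  Chunk 5: 'ab' (positions 8-9)
  Chunk 6: 'gb' (positions 10-11)
Total chunks: ceil(12 / 2) = 6

6


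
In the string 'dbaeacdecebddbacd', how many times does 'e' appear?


Scanning 'dbaeacdecebddbacd' for 'e':
  Position 3: 'e' -> MATCH (count: 1)
  Position 7: 'e' -> MATCH (count: 2)
  Position 9: 'e' -> MATCH (count: 3)
Total occurrences of 'e': 3

3


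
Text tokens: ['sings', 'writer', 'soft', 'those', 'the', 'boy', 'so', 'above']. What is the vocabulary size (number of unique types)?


Listing all tokens and tracking unique types:
  Token 1: 'sings' -> NEW (unique so far: 1)
  Token 2: 'writer' -> NEW (unique so far: 2)
  Token 3: 'soft' -> NEW (unique so far: 3)
  Token 4: 'those' -> NEW (unique so far: 4)
  Token 5: 'the' -> NEW (unique so far: 5)
  Token 6: 'boy' -> NEW (unique so far: 6)
  Token 7: 'so' -> NEW (unique so far: 7)
  Token 8: 'above' -> NEW (unique so far: 8)
Unique types: ('above', 'boy', 'sings', 'so', 'soft', 'the', 'those', 'writer')
Vocabulary size: 8

8


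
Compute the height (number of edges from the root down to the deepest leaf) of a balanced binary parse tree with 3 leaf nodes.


In a balanced binary tree with n leaves the deepest leaf is ceil(log2(n)) edges below the root.
log2(3) = 1.5850
ceil(1.5850) = 2
height (edges) = 2

2


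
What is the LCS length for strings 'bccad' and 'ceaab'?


DP table for LCS of 'bccad' and 'ceaab':
       c  e  a  a  b
    0  0  0  0  0  0
  b 0  0  0  0  0  1
  c 0  1  1  1  1  1
  c 0  1  1  1  1  1
  a 0  1  1  2  2  2
  d 0  1  1  2  2  2
LCS: 'ca'
LCS length = 2

2


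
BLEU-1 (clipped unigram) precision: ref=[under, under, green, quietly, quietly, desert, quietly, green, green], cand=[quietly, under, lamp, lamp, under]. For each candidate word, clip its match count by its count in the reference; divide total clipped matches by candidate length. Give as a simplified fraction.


Reference word counts: {'desert': 1, 'green': 3, 'quietly': 3, 'under': 2}
Checking each candidate word (with clipping):
  'quietly' -> in reference (ref count 3, used 1/3) -> match (matches: 1)
  'under' -> in reference (ref count 2, used 1/2) -> match (matches: 2)
  'lamp' -> not in reference -> no match (matches: 2)
  'lamp' -> not in reference -> no match (matches: 2)
  'under' -> in reference (ref count 2, used 2/2) -> match (matches: 3)
Clipped matches: 3, Candidate length: 5
Precision = 3/5

3/5


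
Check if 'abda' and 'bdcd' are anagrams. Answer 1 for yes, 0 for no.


Sort characters of 'abda': 'aabd'
Sort characters of 'bdcd': 'bcdd'
Sorted forms differ -> they are NOT anagrams
Result: 0

0


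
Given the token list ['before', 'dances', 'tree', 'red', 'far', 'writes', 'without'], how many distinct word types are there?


Listing all tokens and tracking unique types:
  Token 1: 'before' -> NEW (unique so far: 1)
  Token 2: 'dances' -> NEW (unique so far: 2)
  Token 3: 'tree' -> NEW (unique so far: 3)
  Token 4: 'red' -> NEW (unique so far: 4)
  Token 5: 'far' -> NEW (unique so far: 5)
  Token 6: 'writes' -> NEW (unique so far: 6)
  Token 7: 'without' -> NEW (unique so far: 7)
Unique types: ('before', 'dances', 'far', 'red', 'tree', 'without', 'writes')
Vocabulary size: 7

7


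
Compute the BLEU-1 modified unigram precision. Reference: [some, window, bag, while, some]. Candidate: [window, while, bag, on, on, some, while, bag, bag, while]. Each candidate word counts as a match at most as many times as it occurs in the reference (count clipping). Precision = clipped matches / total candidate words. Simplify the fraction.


Reference word counts: {'bag': 1, 'some': 2, 'while': 1, 'window': 1}
Checking each candidate word (with clipping):
  'window' -> in reference (ref count 1, used 1/1) -> match (matches: 1)
  'while' -> in reference (ref count 1, used 1/1) -> match (matches: 2)
  'bag' -> in reference (ref count 1, used 1/1) -> match (matches: 3)
  'on' -> not in reference -> no match (matches: 3)
  'on' -> not in reference -> no match (matches: 3)
  'some' -> in reference (ref count 2, used 1/2) -> match (matches: 4)
  'while' -> ref count 1 already used up (1/1) -> clipped, no match (matches: 4)
  'bag' -> ref count 1 already used up (1/1) -> clipped, no match (matches: 4)
  'bag' -> ref count 1 already used up (1/1) -> clipped, no match (matches: 4)
  'while' -> ref count 1 already used up (1/1) -> clipped, no match (matches: 4)
Clipped matches: 4, Candidate length: 10
Precision = 4/10 = 2/5

2/5


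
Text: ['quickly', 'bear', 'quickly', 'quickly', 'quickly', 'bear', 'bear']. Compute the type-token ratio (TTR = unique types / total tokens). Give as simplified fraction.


Tokens: 7
Unique types: ('bear', 'quickly') = 2
TTR = 2/7
Already in lowest terms.

2/7


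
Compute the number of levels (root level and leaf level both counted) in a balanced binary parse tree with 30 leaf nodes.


In a balanced binary tree with n leaves the deepest leaf is ceil(log2(n)) edges below the root,
so counting node levels inclusive of root and leaves gives ceil(log2(n)) + 1 levels.
log2(30) = 4.9069
ceil(4.9069) = 5
levels = 5 + 1 = 6

6


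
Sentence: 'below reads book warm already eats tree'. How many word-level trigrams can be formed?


Word trigrams from [7] words:
  Trigram 1: (below reads book)
  Trigram 2: (reads book warm)
  Trigram 3: (book warm already)
  Trigram 4: (warm already eats)
  Trigram 5: (already eats tree)
Total word trigrams: 7 - 2 = 5

5


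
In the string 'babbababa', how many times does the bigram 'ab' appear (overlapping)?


Scanning 'babbababa' for bigram 'ab':
  Position 0: 'ba' -> no
  Position 1: 'ab' -> MATCH
  Position 2: 'bb' -> no
  Position 3: 'ba' -> no
  Position 4: 'ab' -> MATCH
  Position 5: 'ba' -> no
  Position 6: 'ab' -> MATCH
  Position 7: 'ba' -> no
Total matches: 3

3


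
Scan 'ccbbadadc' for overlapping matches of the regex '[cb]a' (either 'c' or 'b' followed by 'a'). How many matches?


Pattern: [cb]a means either 'c' or 'b' followed by 'a'.
Scanning 'ccbbadadc' position-by-position:
  Pos 0: window 'cc' -> no
  Pos 1: window 'cb' -> no
  Pos 2: window 'bb' -> no
  Pos 3: window 'ba' -> MATCH
  Pos 4: window 'ad' -> no
  Pos 5: window 'da' -> no
  Pos 6: window 'ad' -> no
  Pos 7: window 'dc' -> no
  Pos 8: window 'c' -> no
Total matches: 1

1


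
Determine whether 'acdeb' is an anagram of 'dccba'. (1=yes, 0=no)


Sort characters of 'acdeb': 'abcde'
Sort characters of 'dccba': 'abccd'
Sorted forms differ -> they are NOT anagrams
Result: 0

0


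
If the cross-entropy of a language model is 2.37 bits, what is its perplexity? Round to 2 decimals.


Perplexity formula: PP = 2^H
H = 2.37
PP = 2^2.37
Decompose: 2^2.37 = 2^2 * 2^0.37
2^2 = 4, 2^0.37 ~ 1.2923528
PP ~ 4 * 1.2923528 = 5.1694112
Rounded to 2 decimals: 5.17

5.17


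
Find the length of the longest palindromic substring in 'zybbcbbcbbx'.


Scanning 'zybbcbbcbbx' for palindromic substrings.
Substring at positions 2-9: 'bbcbbcbb'.
Check: reverse('bbcbbcbb') = 'bbcbbcbb' -> palindrome confirmed.
Neighbouring characters ('y' / 'x') break symmetry, so it cannot extend further.
No longer palindromic substring exists; longest length = 8

8


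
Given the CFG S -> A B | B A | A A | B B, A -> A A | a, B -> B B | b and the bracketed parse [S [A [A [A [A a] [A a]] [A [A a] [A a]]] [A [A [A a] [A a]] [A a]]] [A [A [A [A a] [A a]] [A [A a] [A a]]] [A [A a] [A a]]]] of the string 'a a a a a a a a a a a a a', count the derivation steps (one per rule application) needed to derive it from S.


Every bracketed nonterminal node [X ...] in the tree is produced by exactly one rule application.
Reading the tree off as a leftmost derivation:
  Step 1: S  =>  A A   (applied S -> A A)
  Step 2: A A  =>  A A A   (applied A -> A A)
  Step 3: A A A  =>  A A A A   (applied A -> A A)
  Step 4: A A A A  =>  A A A A A   (applied A -> A A)
  Step 5: A A A A A  =>  a A A A A   (applied A -> a)
  Step 6: a A A A A  =>  a a A A A   (applied A -> a)
  Step 7: a a A A A  =>  a a A A A A   (applied A -> A A)
  Step 8: a a A A A A  =>  a a a A A A   (applied A -> a)
  Step 9: a a a A A A  =>  a a a a A A   (applied A -> a)
  Step 10: a a a a A A  =>  a a a a A A A   (applied A -> A A)
  Step 11: a a a a A A A  =>  a a a a A A A A   (applied A -> A A)
  Step 12: a a a a A A A A  =>  a a a a a A A A   (applied A -> a)
  Step 13: a a a a a A A A  =>  a a a a a a A A   (applied A -> a)
  Step 14: a a a a a a A A  =>  a a a a a a a A   (applied A -> a)
  Step 15: a a a a a a a A  =>  a a a a a a a A A   (applied A -> A A)
  Step 16: a a a a a a a A A  =>  a a a a a a a A A A   (applied A -> A A)
  Step 17: a a a a a a a A A A  =>  a a a a a a a A A A A   (applied A -> A A)
  Step 18: a a a a a a a A A A A  =>  a a a a a a a a A A A   (applied A -> a)
  Step 19: a a a a a a a a A A A  =>  a a a a a a a a a A A   (applied A -> a)
  Step 20: a a a a a a a a a A A  =>  a a a a a a a a a A A A   (applied A -> A A)
  Step 21: a a a a a a a a a A A A  =>  a a a a a a a a a a A A   (applied A -> a)
  Step 22: a a a a a a a a a a A A  =>  a a a a a a a a a a a A   (applied A -> a)
  Step 23: a a a a a a a a a a a A  =>  a a a a a a a a a a a A A   (applied A -> A A)
  Step 24: a a a a a a a a a a a A A  =>  a a a a a a a a a a a a A   (applied A -> a)
  Step 25: a a a a a a a a a a a a A  =>  a a a a a a a a a a a a a   (applied A -> a)
Final yield: a a a a a a a a a a a a a
Total rewrite steps: 25

25


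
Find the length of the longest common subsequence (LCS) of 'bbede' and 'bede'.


DP table for LCS of 'bbede' and 'bede':
       b  e  d  e
    0  0  0  0  0
  b 0  1  1  1  1
  b 0  1  1  1  1
  e 0  1  2  2  2
  d 0  1  2  3  3
  e 0  1  2  3  4
LCS: 'bede'
LCS length = 4

4


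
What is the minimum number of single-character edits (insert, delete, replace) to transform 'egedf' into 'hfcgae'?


Building DP table for s1='egedf' (len 5) and s2='hfcgae' (len 6):
       h  f  c  g  a  e
    0  1  2  3  4  5  6
  e 1  1  2  3  4  5  5
  g 2  2  2  3  3  4  5
  e 3  3  3  3  4  4  4
  d 4  4  4  4  4  5  5
  f 5  5  4  5  5  5  6
Edit distance = dp[5][6] = 6

6


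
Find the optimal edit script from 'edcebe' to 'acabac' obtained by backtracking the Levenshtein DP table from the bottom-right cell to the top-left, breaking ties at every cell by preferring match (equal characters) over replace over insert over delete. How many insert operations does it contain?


Edit distance = 5. Backtracking from cell (6, 6) with preference match > replace > insert > delete,
then listing the resulting alignment 'edcebe' -> 'acabac' left to right:
  Step 1: delete 'e'
  Step 2: replace d->a
  Step 3: keep 'c'
  Step 4: replace e->a
  Step 5: keep 'b'
  Step 6: insert 'a' [insertion #1]
  Step 7: replace e->c
Total insertions: 1

1


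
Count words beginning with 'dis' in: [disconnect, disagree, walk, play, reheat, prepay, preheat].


Checking each word for prefix 'dis':
  'disconnect' -> YES, starts with 'dis' (count: 1)
  'disagree' -> YES, starts with 'dis' (count: 2)
  'walk' -> no (count: 2)
  'play' -> no (count: 2)
  'reheat' -> no (count: 2)
  'prepay' -> no (count: 2)
  'preheat' -> no (count: 2)
Total with prefix 'dis': 2

2


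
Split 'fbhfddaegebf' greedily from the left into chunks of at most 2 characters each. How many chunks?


'fbhfddaegebf' has 12 characters.
Chunking with max size 2:
  Chunk 1: 'fb' (positions 0-1)
  Chunk 2: 'hf' (positions 2-3)
  Chunk 3: 'dd' (positions 4-5)
  Chunk 4: 'ae' (positions 6-7)
  Chunk 5: 'ge' (positions 8-9)
  Chunk 6: 'bf' (positions 10-11)
Total chunks: ceil(12 / 2) = 6

6


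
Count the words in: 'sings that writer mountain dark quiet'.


Counting words by splitting on spaces:
  Word 1: 'sings'
  Word 2: 'that'
  Word 3: 'writer'
  Word 4: 'mountain'
  Word 5: 'dark'
  Word 6: 'quiet'
Total words: 6

6


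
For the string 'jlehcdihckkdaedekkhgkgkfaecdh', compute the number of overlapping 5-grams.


String 'jlehcdihckkdaedekkhgkgkfaecdh' has length L = 29.
Number of overlapping n-grams = L - n + 1
Substituting: 29 - 5 + 1 = 25

25


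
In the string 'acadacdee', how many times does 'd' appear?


Scanning 'acadacdee' for 'd':
  Position 3: 'd' -> MATCH (count: 1)
  Position 6: 'd' -> MATCH (count: 2)
Total occurrences of 'd': 2

2


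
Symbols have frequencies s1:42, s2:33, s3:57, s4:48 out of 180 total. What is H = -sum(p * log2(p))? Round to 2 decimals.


Computing entropy H = -sum(p_i * log2(p_i)):
  s1: p = 42/180 = 0.2333, -p*log2(p) = 0.4899
  s2: p = 33/180 = 0.1833, -p*log2(p) = 0.4487
  s3: p = 57/180 = 0.3167, -p*log2(p) = 0.5253
  s4: p = 48/180 = 0.2667, -p*log2(p) = 0.5085
H = sum of terms = 1.9724
Rounded to 2 decimals: 1.97

1.97


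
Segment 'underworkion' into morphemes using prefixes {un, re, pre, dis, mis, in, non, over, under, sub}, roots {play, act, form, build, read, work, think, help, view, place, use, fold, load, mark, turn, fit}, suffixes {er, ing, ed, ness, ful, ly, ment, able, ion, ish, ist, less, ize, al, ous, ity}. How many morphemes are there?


Segmenting 'underworkion' against the inventory:
  'under' -> prefix (morpheme 1)
  'work' -> root (morpheme 2)
  'ion' -> suffix (morpheme 3)
Total morphemes: 3

3


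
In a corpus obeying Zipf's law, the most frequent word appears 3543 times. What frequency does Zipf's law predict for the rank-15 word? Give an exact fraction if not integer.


Zipf's law: freq(rank) = f1 / rank
f1 = 3543, rank = 15
freq = 3543 / 15
GCD(3543, 15) = 3
Simplified: 1181/5

1181/5


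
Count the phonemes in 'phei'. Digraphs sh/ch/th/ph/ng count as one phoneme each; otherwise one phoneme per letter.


Parsing 'phei' greedily, digraphs first:
  'ph' -> digraph (1 consonant phoneme) (phonemes so far: 1)
  'e' -> vowel phoneme (phonemes so far: 2)
  'i' -> vowel phoneme (phonemes so far: 3)
Total phonemes: 3

3


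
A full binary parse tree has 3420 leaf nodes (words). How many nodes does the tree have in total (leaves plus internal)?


Leaf nodes (terminals): 3420
Internal nodes = n - 1 = 3420 - 1 = 3419
Total = leaves + internal = 3420 + 3419 = 6839

6839


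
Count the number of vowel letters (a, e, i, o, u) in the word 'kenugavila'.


Scanning each character of 'kenugavila':
  Position 1: 'k' -> consonant (running count: 0)
  Position 2: 'e' -> vowel (running count: 1)
  Position 3: 'n' -> consonant (running count: 1)
  Position 4: 'u' -> vowel (running count: 2)
  Position 5: 'g' -> consonant (running count: 2)
  Position 6: 'a' -> vowel (running count: 3)
  Position 7: 'v' -> consonant (running count: 3)
  Position 8: 'i' -> vowel (running count: 4)
  Position 9: 'l' -> consonant (running count: 4)
  Position 10: 'a' -> vowel (running count: 5)
Total vowels: 5

5


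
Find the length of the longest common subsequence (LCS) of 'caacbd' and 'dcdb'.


DP table for LCS of 'caacbd' and 'dcdb':
       d  c  d  b
    0  0  0  0  0
  c 0  0  1  1  1
  a 0  0  1  1  1
  a 0  0  1  1  1
  c 0  0  1  1  1
  b 0  0  1  1  2
  d 0  1  1  2  2
LCS: 'cb'
LCS length = 2

2


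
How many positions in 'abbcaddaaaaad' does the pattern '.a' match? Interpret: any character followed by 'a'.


Pattern: .a means any character followed by 'a'.
Scanning 'abbcaddaaaaad' position-by-position:
  Pos 0: window 'ab' -> no
  Pos 1: window 'bb' -> no
  Pos 2: window 'bc' -> no
  Pos 3: window 'ca' -> MATCH
  Pos 4: window 'ad' -> no
  Pos 5: window 'dd' -> no
  Pos 6: window 'da' -> MATCH
  Pos 7: window 'aa' -> MATCH
  Pos 8: window 'aa' -> MATCH
  Pos 9: window 'aa' -> MATCH
  Pos 10: window 'aa' -> MATCH
  Pos 11: window 'ad' -> no
  Pos 12: window 'd' -> no
Total matches: 6

6


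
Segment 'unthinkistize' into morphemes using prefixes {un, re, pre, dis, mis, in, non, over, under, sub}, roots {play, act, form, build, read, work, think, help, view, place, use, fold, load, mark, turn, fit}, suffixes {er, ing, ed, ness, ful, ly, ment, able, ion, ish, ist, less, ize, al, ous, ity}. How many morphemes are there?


Segmenting 'unthinkistize' against the inventory:
  'un' -> prefix (morpheme 1)
  'think' -> root (morpheme 2)
  'ist' -> suffix (morpheme 3)
  'ize' -> suffix (morpheme 4)
Total morphemes: 4

4


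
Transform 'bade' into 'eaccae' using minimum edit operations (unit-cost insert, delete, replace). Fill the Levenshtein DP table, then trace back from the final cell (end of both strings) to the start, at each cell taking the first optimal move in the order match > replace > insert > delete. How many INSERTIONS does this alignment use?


Edit distance = 4. Backtracking from cell (4, 6) with preference match > replace > insert > delete,
then listing the resulting alignment 'bade' -> 'eaccae' left to right:
  Step 1: replace b->e
  Step 2: keep 'a'
  Step 3: insert 'c' [insertion #1]
  Step 4: insert 'c' [insertion #2]
  Step 5: replace d->a
  Step 6: keep 'e'
Total insertions: 2

2


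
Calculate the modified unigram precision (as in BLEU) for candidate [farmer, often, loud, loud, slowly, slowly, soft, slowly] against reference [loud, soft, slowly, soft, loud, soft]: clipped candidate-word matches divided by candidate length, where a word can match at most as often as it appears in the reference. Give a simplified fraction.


Reference word counts: {'loud': 2, 'slowly': 1, 'soft': 3}
Checking each candidate word (with clipping):
  'farmer' -> not in reference -> no match (matches: 0)
  'often' -> not in reference -> no match (matches: 0)
  'loud' -> in reference (ref count 2, used 1/2) -> match (matches: 1)
  'loud' -> in reference (ref count 2, used 2/2) -> match (matches: 2)
  'slowly' -> in reference (ref count 1, used 1/1) -> match (matches: 3)
  'slowly' -> ref count 1 already used up (1/1) -> clipped, no match (matches: 3)
  'soft' -> in reference (ref count 3, used 1/3) -> match (matches: 4)
  'slowly' -> ref count 1 already used up (1/1) -> clipped, no match (matches: 4)
Clipped matches: 4, Candidate length: 8
Precision = 4/8 = 1/2

1/2


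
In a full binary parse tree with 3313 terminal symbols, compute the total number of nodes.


Leaf nodes (terminals): 3313
Internal nodes = n - 1 = 3313 - 1 = 3312
Total = leaves + internal = 3313 + 3312 = 6625

6625


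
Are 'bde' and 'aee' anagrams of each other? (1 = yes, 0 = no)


Sort characters of 'bde': 'bde'
Sort characters of 'aee': 'aee'
Sorted forms differ -> they are NOT anagrams
Result: 0

0


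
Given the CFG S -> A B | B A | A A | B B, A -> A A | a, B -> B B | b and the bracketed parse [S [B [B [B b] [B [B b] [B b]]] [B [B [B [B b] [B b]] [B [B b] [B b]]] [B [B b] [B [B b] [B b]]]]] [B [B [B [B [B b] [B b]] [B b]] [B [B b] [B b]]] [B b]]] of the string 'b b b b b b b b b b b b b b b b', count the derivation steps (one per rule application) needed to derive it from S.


Every bracketed nonterminal node [X ...] in the tree is produced by exactly one rule application.
Reading the tree off as a leftmost derivation:
  Step 1: S  =>  B B   (applied S -> B B)
  Step 2: B B  =>  B B B   (applied B -> B B)
  Step 3: B B B  =>  B B B B   (applied B -> B B)
  Step 4: B B B B  =>  b B B B   (applied B -> b)
  Step 5: b B B B  =>  b B B B B   (applied B -> B B)
  Step 6: b B B B B  =>  b b B B B   (applied B -> b)
  Step 7: b b B B B  =>  b b b B B   (applied B -> b)
  Step 8: b b b B B  =>  b b b B B B   (applied B -> B B)
  Step 9: b b b B B B  =>  b b b B B B B   (applied B -> B B)
  Step 10: b b b B B B B  =>  b b b B B B B B   (applied B -> B B)
  Step 11: b b b B B B B B  =>  b b b b B B B B   (applied B -> b)
  Step 12: b b b b B B B B  =>  b b b b b B B B   (applied B -> b)
  Step 13: b b b b b B B B  =>  b b b b b B B B B   (applied B -> B B)
  Step 14: b b b b b B B B B  =>  b b b b b b B B B   (applied B -> b)
  Step 15: b b b b b b B B B  =>  b b b b b b b B B   (applied B -> b)
  Step 16: b b b b b b b B B  =>  b b b b b b b B B B   (applied B -> B B)
  Step 17: b b b b b b b B B B  =>  b b b b b b b b B B   (applied B -> b)
  Step 18: b b b b b b b b B B  =>  b b b b b b b b B B B   (applied B -> B B)
  Step 19: b b b b b b b b B B B  =>  b b b b b b b b b B B   (applied B -> b)
  Step 20: b b b b b b b b b B B  =>  b b b b b b b b b b B   (applied B -> b)
  Step 21: b b b b b b b b b b B  =>  b b b b b b b b b b B B   (applied B -> B B)
  Step 22: b b b b b b b b b b B B  =>  b b b b b b b b b b B B B   (applied B -> B B)
  Step 23: b b b b b b b b b b B B B  =>  b b b b b b b b b b B B B B   (applied B -> B B)
  Step 24: b b b b b b b b b b B B B B  =>  b b b b b b b b b b B B B B B   (applied B -> B B)
  Step 25: b b b b b b b b b b B B B B B  =>  b b b b b b b b b b b B B B B   (applied B -> b)
  Step 26: b b b b b b b b b b b B B B B  =>  b b b b b b b b b b b b B B B   (applied B -> b)
  Step 27: b b b b b b b b b b b b B B B  =>  b b b b b b b b b b b b b B B   (applied B -> b)
  Step 28: b b b b b b b b b b b b b B B  =>  b b b b b b b b b b b b b B B B   (applied B -> B B)
  Step 29: b b b b b b b b b b b b b B B B  =>  b b b b b b b b b b b b b b B B   (applied B -> b)
  Step 30: b b b b b b b b b b b b b b B B  =>  b b b b b b b b b b b b b b b B   (applied B -> b)
  Step 31: b b b b b b b b b b b b b b b B  =>  b b b b b b b b b b b b b b b b   (applied B -> b)
Final yield: b b b b b b b b b b b b b b b b
Total rewrite steps: 31

31


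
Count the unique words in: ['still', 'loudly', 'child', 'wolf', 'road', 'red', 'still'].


Listing all tokens and tracking unique types:
  Token 1: 'still' -> NEW (unique so far: 1)
  Token 2: 'loudly' -> NEW (unique so far: 2)
  Token 3: 'child' -> NEW (unique so far: 3)
  Token 4: 'wolf' -> NEW (unique so far: 4)
  Token 5: 'road' -> NEW (unique so far: 5)
  Token 6: 'red' -> NEW (unique so far: 6)
  Token 7: 'still' -> duplicate (unique so far: 6)
Unique types: ('child', 'loudly', 'red', 'road', 'still', 'wolf')
Vocabulary size: 6

6


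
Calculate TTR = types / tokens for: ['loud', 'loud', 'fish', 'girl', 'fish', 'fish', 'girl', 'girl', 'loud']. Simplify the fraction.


Tokens: 9
Unique types: ('fish', 'girl', 'loud') = 3
TTR = 3/9
Simplify: divide both by 3 -> 1/3
TTR = 1/3

1/3


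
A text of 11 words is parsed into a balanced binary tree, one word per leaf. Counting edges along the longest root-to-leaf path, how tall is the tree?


In a balanced binary tree with n leaves the deepest leaf is ceil(log2(n)) edges below the root.
log2(11) = 3.4594
ceil(3.4594) = 4
height (edges) = 4

4


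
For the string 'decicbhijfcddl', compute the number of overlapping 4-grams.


String 'decicbhijfcddl' has length L = 14.
Number of overlapping n-grams = L - n + 1
Substituting: 14 - 4 + 1 = 11

11


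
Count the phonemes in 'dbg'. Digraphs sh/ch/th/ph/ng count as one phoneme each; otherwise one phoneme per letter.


Parsing 'dbg' greedily, digraphs first:
  'd' -> consonant phoneme (phonemes so far: 1)
  'b' -> consonant phoneme (phonemes so far: 2)
  'g' -> consonant phoneme (phonemes so far: 3)
Total phonemes: 3

3


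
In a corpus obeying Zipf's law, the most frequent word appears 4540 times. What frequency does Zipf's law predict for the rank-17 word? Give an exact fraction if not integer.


Zipf's law: freq(rank) = f1 / rank
f1 = 4540, rank = 17
freq = 4540 / 17
GCD(4540, 17) = 1
Simplified: 4540/17

4540/17


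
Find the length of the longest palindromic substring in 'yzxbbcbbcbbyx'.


Scanning 'yzxbbcbbcbbyx' for palindromic substrings.
Substring at positions 3-10: 'bbcbbcbb'.
Check: reverse('bbcbbcbb') = 'bbcbbcbb' -> palindrome confirmed.
Neighbouring characters ('x' / 'y') break symmetry, so it cannot extend further.
No longer palindromic substring exists; longest length = 8

8


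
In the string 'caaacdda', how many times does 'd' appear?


Scanning 'caaacdda' for 'd':
  Position 5: 'd' -> MATCH (count: 1)
  Position 6: 'd' -> MATCH (count: 2)
Total occurrences of 'd': 2

2


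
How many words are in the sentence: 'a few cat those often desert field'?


Counting words by splitting on spaces:
  Word 1: 'a'
  Word 2: 'few'
  Word 3: 'cat'
  Word 4: 'those'
  Word 5: 'often'
  Word 6: 'desert'
  Word 7: 'field'
Total words: 7

7


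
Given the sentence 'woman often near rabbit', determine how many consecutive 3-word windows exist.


Word trigrams from [4] words:
  Trigram 1: (woman often near)
  Trigram 2: (often near rabbit)
Total word trigrams: 4 - 2 = 2

2


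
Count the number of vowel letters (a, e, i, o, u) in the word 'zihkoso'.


Scanning each character of 'zihkoso':
  Position 1: 'z' -> consonant (running count: 0)
  Position 2: 'i' -> vowel (running count: 1)
  Position 3: 'h' -> consonant (running count: 1)
  Position 4: 'k' -> consonant (running count: 1)
  Position 5: 'o' -> vowel (running count: 2)
  Position 6: 's' -> consonant (running count: 2)
  Position 7: 'o' -> vowel (running count: 3)
Total vowels: 3

3


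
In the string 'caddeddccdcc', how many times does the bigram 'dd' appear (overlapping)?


Scanning 'caddeddccdcc' for bigram 'dd':
  Position 0: 'ca' -> no
  Position 1: 'ad' -> no
  Position 2: 'dd' -> MATCH
  Position 3: 'de' -> no
  Position 4: 'ed' -> no
  Position 5: 'dd' -> MATCH
  Position 6: 'dc' -> no
  Position 7: 'cc' -> no
  Position 8: 'cd' -> no
  Position 9: 'dc' -> no
  Position 10: 'cc' -> no
Total matches: 2

2


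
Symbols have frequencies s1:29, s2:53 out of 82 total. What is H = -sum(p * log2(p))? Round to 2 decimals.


Computing entropy H = -sum(p_i * log2(p_i)):
  s1: p = 29/82 = 0.3537, -p*log2(p) = 0.5303
  s2: p = 53/82 = 0.6463, -p*log2(p) = 0.4070
H = sum of terms = 0.9373
Rounded to 2 decimals: 0.94

0.94


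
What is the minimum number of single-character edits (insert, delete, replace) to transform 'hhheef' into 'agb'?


Building DP table for s1='hhheef' (len 6) and s2='agb' (len 3):
       a  g  b
    0  1  2  3
  h 1  1  2  3
  h 2  2  2  3
  h 3  3  3  3
  e 4  4  4  4
  e 5  5  5  5
  f 6  6  6  6
Edit distance = dp[6][3] = 6

6


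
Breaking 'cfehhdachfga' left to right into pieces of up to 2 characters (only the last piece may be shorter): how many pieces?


'cfehhdachfga' has 12 characters.
Chunking with max size 2:
  Chunk 1: 'cf' (positions 0-1)
  Chunk 2: 'eh' (positions 2-3)
  Chunk 3: 'hd' (positions 4-5)
  Chunk 4: 'ac' (positions 6-7)
  Chunk 5: 'hf' (positions 8-9)
  Chunk 6: 'ga' (positions 10-11)
Total chunks: ceil(12 / 2) = 6

6


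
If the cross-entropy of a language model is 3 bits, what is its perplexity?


Perplexity formula: PP = 2^H
H = 3
PP = 2^3
Steps: 2^1 = 2, 2^2 = 4, 2^3 = 8
PP = 8

8


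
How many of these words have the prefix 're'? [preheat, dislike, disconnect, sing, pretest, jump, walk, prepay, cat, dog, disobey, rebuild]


Checking each word for prefix 're':
  'preheat' -> no (count: 0)
  'dislike' -> no (count: 0)
  'disconnect' -> no (count: 0)
  'sing' -> no (count: 0)
  'pretest' -> no (count: 0)
  'jump' -> no (count: 0)
  'walk' -> no (count: 0)
  'prepay' -> no (count: 0)
  'cat' -> no (count: 0)
  'dog' -> no (count: 0)
  'disobey' -> no (count: 0)
  'rebuild' -> YES, starts with 're' (count: 1)
Total with prefix 're': 1

1


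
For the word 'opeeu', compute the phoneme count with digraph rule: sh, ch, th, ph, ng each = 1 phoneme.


Parsing 'opeeu' greedily, digraphs first:
  'o' -> vowel phoneme (phonemes so far: 1)
  'p' -> consonant phoneme (phonemes so far: 2)
  'e' -> vowel phoneme (phonemes so far: 3)
  'e' -> vowel phoneme (phonemes so far: 4)
  'u' -> vowel phoneme (phonemes so far: 5)
Total phonemes: 5

5


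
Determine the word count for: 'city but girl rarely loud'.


Counting words by splitting on spaces:
  Word 1: 'city'
  Word 2: 'but'
  Word 3: 'girl'
  Word 4: 'rarely'
  Word 5: 'loud'
Total words: 5

5


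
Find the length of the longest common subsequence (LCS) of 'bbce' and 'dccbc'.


DP table for LCS of 'bbce' and 'dccbc':
       d  c  c  b  c
    0  0  0  0  0  0
  b 0  0  0  0  1  1
  b 0  0  0  0  1  1
  c 0  0  1  1  1  2
  e 0  0  1  1  1  2
LCS: 'bc'
LCS length = 2

2


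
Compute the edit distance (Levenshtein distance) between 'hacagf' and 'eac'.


Building DP table for s1='hacagf' (len 6) and s2='eac' (len 3):
       e  a  c
    0  1  2  3
  h 1  1  2  3
  a 2  2  1  2
  c 3  3  2  1
  a 4  4  3  2
  g 5  5  4  3
  f 6  6  5  4
Edit distance = dp[6][3] = 4

4


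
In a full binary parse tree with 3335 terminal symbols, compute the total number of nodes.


Leaf nodes (terminals): 3335
Internal nodes = n - 1 = 3335 - 1 = 3334
Total = leaves + internal = 3335 + 3334 = 6669

6669


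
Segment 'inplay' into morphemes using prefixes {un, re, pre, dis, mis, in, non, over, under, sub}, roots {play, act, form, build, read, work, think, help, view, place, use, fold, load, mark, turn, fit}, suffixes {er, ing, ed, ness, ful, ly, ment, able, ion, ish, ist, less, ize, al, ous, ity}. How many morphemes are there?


Segmenting 'inplay' against the inventory:
  'in' -> prefix (morpheme 1)
  'play' -> root (morpheme 2)
Total morphemes: 2

2


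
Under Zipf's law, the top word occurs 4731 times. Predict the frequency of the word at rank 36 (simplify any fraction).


Zipf's law: freq(rank) = f1 / rank
f1 = 4731, rank = 36
freq = 4731 / 36
GCD(4731, 36) = 3
Simplified: 1577/12

1577/12


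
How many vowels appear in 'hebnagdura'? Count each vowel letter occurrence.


Scanning each character of 'hebnagdura':
  Position 1: 'h' -> consonant (running count: 0)
  Position 2: 'e' -> vowel (running count: 1)
  Position 3: 'b' -> consonant (running count: 1)
  Position 4: 'n' -> consonant (running count: 1)
  Position 5: 'a' -> vowel (running count: 2)
  Position 6: 'g' -> consonant (running count: 2)
  Position 7: 'd' -> consonant (running count: 2)
  Position 8: 'u' -> vowel (running count: 3)
  Position 9: 'r' -> consonant (running count: 3)
  Position 10: 'a' -> vowel (running count: 4)
Total vowels: 4

4


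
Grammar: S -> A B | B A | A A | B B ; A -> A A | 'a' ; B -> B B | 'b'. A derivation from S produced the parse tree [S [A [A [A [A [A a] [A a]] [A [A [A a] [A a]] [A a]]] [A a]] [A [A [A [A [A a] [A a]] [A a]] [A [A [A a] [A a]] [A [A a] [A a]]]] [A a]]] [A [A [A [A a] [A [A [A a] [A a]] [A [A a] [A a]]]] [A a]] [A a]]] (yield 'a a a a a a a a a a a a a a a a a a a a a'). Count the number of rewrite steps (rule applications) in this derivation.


Every bracketed nonterminal node [X ...] in the tree is produced by exactly one rule application.
Reading the tree off as a leftmost derivation:
  Step 1: S  =>  A A   (applied S -> A A)
  Step 2: A A  =>  A A A   (applied A -> A A)
  Step 3: A A A  =>  A A A A   (applied A -> A A)
  Step 4: A A A A  =>  A A A A A   (applied A -> A A)
  Step 5: A A A A A  =>  A A A A A A   (applied A -> A A)
  Step 6: A A A A A A  =>  a A A A A A   (applied A -> a)
  Step 7: a A A A A A  =>  a a A A A A   (applied A -> a)
  Step 8: a a A A A A  =>  a a A A A A A   (applied A -> A A)
  Step 9: a a A A A A A  =>  a a A A A A A A   (applied A -> A A)
  Step 10: a a A A A A A A  =>  a a a A A A A A   (applied A -> a)
  Step 11: a a a A A A A A  =>  a a a a A A A A   (applied A -> a)
  Step 12: a a a a A A A A  =>  a a a a a A A A   (applied A -> a)
  Step 13: a a a a a A A A  =>  a a a a a a A A   (applied A -> a)
  Step 14: a a a a a a A A  =>  a a a a a a A A A   (applied A -> A A)
  Step 15: a a a a a a A A A  =>  a a a a a a A A A A   (applied A -> A A)
  Step 16: a a a a a a A A A A  =>  a a a a a a A A A A A   (applied A -> A A)
  Step 17: a a a a a a A A A A A  =>  a a a a a a A A A A A A   (applied A -> A A)
  Step 18: a a a a a a A A A A A A  =>  a a a a a a a A A A A A   (applied A -> a)
  Step 19: a a a a a a a A A A A A  =>  a a a a a a a a A A A A   (applied A -> a)
  Step 20: a a a a a a a a A A A A  =>  a a a a a a a a a A A A   (applied A -> a)
  Step 21: a a a a a a a a a A A A  =>  a a a a a a a a a A A A A   (applied A -> A A)
  Step 22: a a a a a a a a a A A A A  =>  a a a a a a a a a A A A A A   (applied A -> A A)
  Step 23: a a a a a a a a a A A A A A  =>  a a a a a a a a a a A A A A   (applied A -> a)
  Step 24: a a a a a a a a a a A A A A  =>  a a a a a a a a a a a A A A   (applied A -> a)
  Step 25: a a a a a a a a a a a A A A  =>  a a a a a a a a a a a A A A A   (applied A -> A A)
  Step 26: a a a a a a a a a a a A A A A  =>  a a a a a a a a a a a a A A A   (applied A -> a)
  Step 27: a a a a a a a a a a a a A A A  =>  a a a a a a a a a a a a a A A   (applied A -> a)
  Step 28: a a a a a a a a a a a a a A A  =>  a a a a a a a a a a a a a a A   (applied A -> a)
  Step 29: a a a a a a a a a a a a a a A  =>  a a a a a a a a a a a a a a A A   (applied A -> A A)
  Step 30: a a a a a a a a a a a a a a A A  =>  a a a a a a a a a a a a a a A A A   (applied A -> A A)
  Step 31: a a a a a a a a a a a a a a A A A  =>  a a a a a a a a a a a a a a A A A A   (applied A -> A A)
  Step 32: a a a a a a a a a a a a a a A A A A  =>  a a a a a a a a a a a a a a a A A A   (applied A -> a)
  Step 33: a a a a a a a a a a a a a a a A A A  =>  a a a a a a a a a a a a a a a A A A A   (applied A -> A A)
  Step 34: a a a a a a a a a a a a a a a A A A A  =>  a a a a a a a a a a a a a a a A A A A A   (applied A -> A A)
  Step 35: a a a a a a a a a a a a a a a A A A A A  =>  a a a a a a a a a a a a a a a a A A A A   (applied A -> a)
  Step 36: a a a a a a a a a a a a a a a a A A A A  =>  a a a a a a a a a a a a a a a a a A A A   (applied A -> a)
  Step 37: a a a a a a a a a a a a a a a a a A A A  =>  a a a a a a a a a a a a a a a a a A A A A   (applied A -> A A)
  Step 38: a a a a a a a a a a a a a a a a a A A A A  =>  a a a a a a a a a a a a a a a a a a A A A   (applied A -> a)
  Step 39: a a a a a a a a a a a a a a a a a a A A A  =>  a a a a a a a a a a a a a a a a a a a A A   (applied A -> a)
  Step 40: a a a a a a a a a a a a a a a a a a a A A  =>  a a a a a a a a a a a a a a a a a a a a A   (applied A -> a)
  Step 41: a a a a a a a a a a a a a a a a a a a a A  =>  a a a a a a a a a a a a a a a a a a a a a   (applied A -> a)
Final yield: a a a a a a a a a a a a a a a a a a a a a
Total rewrite steps: 41

41


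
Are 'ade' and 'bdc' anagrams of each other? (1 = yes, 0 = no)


Sort characters of 'ade': 'ade'
Sort characters of 'bdc': 'bcd'
Sorted forms differ -> they are NOT anagrams
Result: 0

0


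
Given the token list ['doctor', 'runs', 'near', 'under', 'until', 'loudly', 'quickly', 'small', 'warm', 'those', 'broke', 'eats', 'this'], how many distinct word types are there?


Listing all tokens and tracking unique types:
  Token 1: 'doctor' -> NEW (unique so far: 1)
  Token 2: 'runs' -> NEW (unique so far: 2)
  Token 3: 'near' -> NEW (unique so far: 3)
  Token 4: 'under' -> NEW (unique so far: 4)
  Token 5: 'until' -> NEW (unique so far: 5)
  Token 6: 'loudly' -> NEW (unique so far: 6)
  Token 7: 'quickly' -> NEW (unique so far: 7)
  Token 8: 'small' -> NEW (unique so far: 8)
  Token 9: 'warm' -> NEW (unique so far: 9)
  Token 10: 'those' -> NEW (unique so far: 10)
  Token 11: 'broke' -> NEW (unique so far: 11)
  Token 12: 'eats' -> NEW (unique so far: 12)
  Token 13: 'this' -> NEW (unique so far: 13)
Unique types: ('broke', 'doctor', 'eats', 'loudly', 'near', 'quickly', 'runs', 'small', 'this', 'those', 'under', 'until', 'warm')
Vocabulary size: 13

13
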